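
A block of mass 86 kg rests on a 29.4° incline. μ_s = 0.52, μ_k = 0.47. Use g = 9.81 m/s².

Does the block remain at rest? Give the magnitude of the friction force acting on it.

N = m g cos θ = 735 N.
Down-slope weight component: m g sin θ = 414 N.
μ_s N = 382 N.
414 > 382 N, so it slides; kinetic friction f = μ_k N = 0.47×735 = 345 N.

f ≈ 345 N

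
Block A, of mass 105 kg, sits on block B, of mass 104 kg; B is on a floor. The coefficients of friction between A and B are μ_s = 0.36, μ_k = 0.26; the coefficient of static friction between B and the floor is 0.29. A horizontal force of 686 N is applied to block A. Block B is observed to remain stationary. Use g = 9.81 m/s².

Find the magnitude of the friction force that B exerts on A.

Normal force at the A–B interface: N₁ = m_A g = 1030 N.
Maximum static friction on A from B: μ_s N₁ = 0.36×1030 = 370.8 N.
P = 686 N exceeds that limit, so A slips over B and the interface friction becomes kinetic: f₁ = μ_k N₁ = 0.26×1030 = 268 N.
B experiences an equal 268 N forward from A (third law). B is in equilibrium, so the floor supplies f₂ = 268 N of static friction (limit μ_s(m_A+m_B)g = 594.6 N, not exceeded).

f ≈ 268 N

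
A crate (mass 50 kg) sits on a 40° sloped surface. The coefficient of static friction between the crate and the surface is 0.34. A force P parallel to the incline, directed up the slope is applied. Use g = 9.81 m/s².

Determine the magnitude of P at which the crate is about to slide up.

At impending motion up the slope, friction acts down-slope at its limit: f = μ_s N.
P is parallel to the surface, so N = m g cos θ = 376 N.
Along the incline: P = m g sin θ + μ_s N = 315 + 0.34×376 = 443 N.

P ≈ 443 N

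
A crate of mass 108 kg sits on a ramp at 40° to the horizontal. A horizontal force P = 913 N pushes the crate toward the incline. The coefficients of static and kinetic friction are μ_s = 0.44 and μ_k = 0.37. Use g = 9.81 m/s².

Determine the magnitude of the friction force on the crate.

Normal direction: N = m g cos θ + P sin θ = 1398 N.
Along the incline, the net driving force (taking up-slope positive) is P cos θ − m g sin θ = 699.4 − 681 = 18.38 N, so equilibrium requires friction f = -18.38 N (down-slope).
The limit of static friction is μ_s N = 615.3 N.
Since 18.38 N is within the 615.3 N limit, the crate stays put and friction is exactly 18.4 N.

f ≈ 18.4 N (down the incline)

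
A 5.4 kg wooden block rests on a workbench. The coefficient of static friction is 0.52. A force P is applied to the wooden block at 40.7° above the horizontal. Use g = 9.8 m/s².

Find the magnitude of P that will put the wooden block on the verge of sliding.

P ≈ 25.1 N

N = m g − P sin α (the pull lifts the wooden block).
At impending slip, P cos α = μ_s N = μ_s (m g − P sin α).
Solving: P (cos α + μ_s sin α) = μ_s m g → P = 0.52×52.9/(cos 40.7° + 0.52 sin 40.7°) = 27.5/1.097 = 25.1 N.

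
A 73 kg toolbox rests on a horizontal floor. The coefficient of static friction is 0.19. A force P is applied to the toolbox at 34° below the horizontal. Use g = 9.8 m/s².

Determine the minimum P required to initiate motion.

P ≈ 188 N

N = m g + P sin α (the push presses the toolbox into the horizontal floor).
At impending slip, P cos α = μ_s N = μ_s (m g + P sin α).
Solving: P (cos α − μ_s sin α) = μ_s m g → P = 0.19×715/(cos 34° − 0.19 sin 34°) = 136/0.7228 = 188 N.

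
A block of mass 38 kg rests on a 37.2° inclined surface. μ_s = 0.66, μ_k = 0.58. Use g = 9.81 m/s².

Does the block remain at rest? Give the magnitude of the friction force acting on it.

f ≈ 172 N

N = m g cos θ = 297 N.
Down-slope weight component: m g sin θ = 225 N.
μ_s N = 196 N.
225 > 196 N, so it slides; kinetic friction f = μ_k N = 0.58×297 = 172 N.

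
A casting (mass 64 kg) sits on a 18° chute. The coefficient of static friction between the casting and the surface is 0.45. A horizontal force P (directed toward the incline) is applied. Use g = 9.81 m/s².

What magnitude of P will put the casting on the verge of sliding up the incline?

At impending motion up the slope, friction acts down-slope at its limit: f = μ_s N.
Perpendicular to the incline: N = m g cos θ + P sin θ.
Along the incline: P cos θ = m g sin θ + μ_s N = m g sin θ + μ_s (m g cos θ + P sin θ).
Solving, P (cos θ − μ_s sin θ) = m g (sin θ + μ_s cos θ), so P = 64×9.81×(sin 18° + 0.45 cos 18°)/(cos 18° − 0.45 sin 18°) = 628×0.737/0.812 = 570 N.

P ≈ 570 N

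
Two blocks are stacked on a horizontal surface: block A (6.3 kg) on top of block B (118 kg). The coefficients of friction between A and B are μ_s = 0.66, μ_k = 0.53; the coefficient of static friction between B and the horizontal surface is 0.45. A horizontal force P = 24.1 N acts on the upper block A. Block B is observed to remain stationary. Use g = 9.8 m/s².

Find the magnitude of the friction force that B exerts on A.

Between the blocks, N₁ = m_A g = 61.74 N.
Maximum static friction on A from B: μ_s N₁ = 0.66×61.74 = 40.75 N.
P = 24.1 N is within that limit, so A and B move together (both at rest); the A–B friction is simply f₁ = P = 24.1 N.
By Newton's third law B feels 24.1 N forward from A. With B stationary, the floor's static friction on B balances it: f₂ = 24.1 N (well within μ_s(m_A+m_B)g = 548.2 N).

f ≈ 24.1 N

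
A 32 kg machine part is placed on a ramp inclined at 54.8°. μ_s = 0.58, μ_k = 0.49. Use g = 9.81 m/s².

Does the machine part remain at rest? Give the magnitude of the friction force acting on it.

N = m g cos θ = 181 N.
Down-slope weight component: m g sin θ = 257 N.
μ_s N = 105 N.
257 > 105 N, so it slides; kinetic friction f = μ_k N = 0.49×181 = 88.7 N.

f ≈ 88.7 N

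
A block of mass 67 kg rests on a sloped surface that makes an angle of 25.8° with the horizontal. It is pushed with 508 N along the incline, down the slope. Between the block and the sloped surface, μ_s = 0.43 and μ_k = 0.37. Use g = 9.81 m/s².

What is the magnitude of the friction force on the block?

Perpendicular to the surface, N = m g cos θ = 67·9.81·cos 25.8° = 591.8 N.
The friction needed for equilibrium is m g sin θ + P = 286.1 + 508 = 794.1 N, measured positive up-slope.
Maximum static friction available: μ_s N = 0.43 × 591.8 = 254.5 N.
|794.1| exceeds 254.5 N, so the block slips down-slope; friction is kinetic, f = μ_k N = 0.37×591.8 = 219 N.

f ≈ 219 N (up the incline)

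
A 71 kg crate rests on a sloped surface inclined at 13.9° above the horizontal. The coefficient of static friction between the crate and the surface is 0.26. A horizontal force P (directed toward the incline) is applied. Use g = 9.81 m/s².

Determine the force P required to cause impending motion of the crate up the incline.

At impending motion up the slope, friction acts down-slope at its limit: f = μ_s N.
Perpendicular to the incline: N = m g cos θ + P sin θ.
Along the incline: P cos θ = m g sin θ + μ_s N = m g sin θ + μ_s (m g cos θ + P sin θ).
Solving, P (cos θ − μ_s sin θ) = m g (sin θ + μ_s cos θ), so P = 71×9.81×(sin 13.9° + 0.26 cos 13.9°)/(cos 13.9° − 0.26 sin 13.9°) = 697×0.4926/0.9083 = 378 N.

P ≈ 378 N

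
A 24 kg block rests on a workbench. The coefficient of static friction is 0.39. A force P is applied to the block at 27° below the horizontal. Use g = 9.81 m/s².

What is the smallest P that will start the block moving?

P ≈ 129 N

N = m g + P sin α (the push presses the block into the workbench).
At impending slip, P cos α = μ_s N = μ_s (m g + P sin α).
Solving: P (cos α − μ_s sin α) = μ_s m g → P = 0.39×235/(cos 27° − 0.39 sin 27°) = 91.8/0.714 = 129 N.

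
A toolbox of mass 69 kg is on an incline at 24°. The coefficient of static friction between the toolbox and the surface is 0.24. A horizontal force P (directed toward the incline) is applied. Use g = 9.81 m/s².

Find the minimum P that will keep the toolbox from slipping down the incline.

P_min ≈ 126 N

The toolbox tends to slide down (tan θ > μ_s), so at the point of impending slip friction acts up-slope at its limit: f = μ_s N.
Perpendicular to the incline: N = m g cos θ + P sin θ.
Along the incline: P cos θ + μ_s N = m g sin θ, i.e. P cos θ + μ_s (m g cos θ + P sin θ) = m g sin θ.
Solving, P (cos θ + μ_s sin θ) = m g (sin θ − μ_s cos θ), so P = 677×0.1875/1.011 = 126 N.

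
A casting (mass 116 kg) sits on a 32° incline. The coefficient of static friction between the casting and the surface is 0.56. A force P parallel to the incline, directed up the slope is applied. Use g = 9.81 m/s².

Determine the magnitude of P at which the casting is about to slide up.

At impending motion up the slope, friction acts down-slope at its limit: f = μ_s N.
P is parallel to the surface, so N = m g cos θ = 965 N.
Along the incline: P = m g sin θ + μ_s N = 603 + 0.56×965 = 1140 N.

P ≈ 1140 N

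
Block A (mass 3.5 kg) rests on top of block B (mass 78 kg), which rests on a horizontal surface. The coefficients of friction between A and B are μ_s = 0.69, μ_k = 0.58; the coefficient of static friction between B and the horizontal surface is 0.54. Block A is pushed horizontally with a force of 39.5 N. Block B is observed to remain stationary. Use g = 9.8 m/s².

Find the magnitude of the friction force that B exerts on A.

f ≈ 19.9 N

The normal force B exerts on A is simply A's weight, N₁ = 34.3 N.
Maximum static friction on A from B: μ_s N₁ = 0.69×34.3 = 23.67 N.
Since P = 39.5 N > 23.67 N, A slides on B; the A–B friction is kinetic: f₁ = μ_k N₁ = 0.58×34.3 = 19.9 N.
By Newton's third law B feels 19.9 N forward from A. With B stationary, the floor's static friction on B balances it: f₂ = 19.9 N (well within μ_s(m_A+m_B)g = 431.3 N).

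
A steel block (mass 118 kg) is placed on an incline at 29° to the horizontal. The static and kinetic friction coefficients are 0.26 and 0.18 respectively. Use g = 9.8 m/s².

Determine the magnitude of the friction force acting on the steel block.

f ≈ 182 N (up the incline)

Normal force: N = m g cos θ = 118 × 9.8 × cos 29° = 1011 N.
Along the slope the weight component is m g sin θ = 560.6 N; friction must supply exactly this, acting up-slope.
Static friction can supply at most μ_s N = 263 N.
|560.6| exceeds 263 N, so the steel block slips down-slope; friction is kinetic, f = μ_k N = 0.18×1011 = 182 N.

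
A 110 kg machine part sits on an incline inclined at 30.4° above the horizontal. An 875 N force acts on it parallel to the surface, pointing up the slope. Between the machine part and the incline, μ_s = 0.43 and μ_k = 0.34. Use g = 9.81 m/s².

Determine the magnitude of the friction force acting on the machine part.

The normal reaction is N = m g cos θ = 930.7 N.
Parallel to the incline, ΣF = 0 gives f = m g sin θ − P = 546.1 − 875 = -328.9 N (up-slope positive).
Maximum static friction available: μ_s N = 0.43 × 930.7 = 400.2 N.
Since |-328.9| ≤ 400.2 N, static friction is sufficient; f equals the required value, not μ_s N.

f ≈ 329 N (down the incline)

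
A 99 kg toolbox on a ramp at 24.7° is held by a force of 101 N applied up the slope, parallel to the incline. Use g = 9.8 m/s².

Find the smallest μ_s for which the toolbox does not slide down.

μ_s,min ≈ 0.345

N = m g cos θ = 881.4 N.
Friction must make up the shortfall along the incline: f = m g sin θ − P = 405.4 − 101 = 304.4 N.
At the threshold f = μ_s N, so μ_s,min = 304.4/881.4 = 0.345.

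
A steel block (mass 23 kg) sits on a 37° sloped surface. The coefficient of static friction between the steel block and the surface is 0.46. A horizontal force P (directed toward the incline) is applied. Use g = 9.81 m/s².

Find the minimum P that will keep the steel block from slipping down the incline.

The steel block tends to slide down (tan θ > μ_s), so at the point of impending slip friction acts up-slope at its limit: f = μ_s N.
Perpendicular to the incline: N = m g cos θ + P sin θ.
Along the incline: P cos θ + μ_s N = m g sin θ, i.e. P cos θ + μ_s (m g cos θ + P sin θ) = m g sin θ.
Solving, P (cos θ + μ_s sin θ) = m g (sin θ − μ_s cos θ), so P = 226×0.2344/1.075 = 49.2 N.

P_min ≈ 49.2 N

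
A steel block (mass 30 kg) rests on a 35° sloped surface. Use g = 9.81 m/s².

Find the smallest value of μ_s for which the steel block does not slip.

At the slip threshold m g sin θ = μ_s m g cos θ, so μ_s,min = tan θ.
μ_s,min = tan 35° = 0.7.

μ_s,min ≈ 0.7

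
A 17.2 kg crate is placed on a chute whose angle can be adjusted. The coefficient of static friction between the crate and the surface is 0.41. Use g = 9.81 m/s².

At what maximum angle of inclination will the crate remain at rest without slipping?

At the slip threshold, m g sin θ = μ_s · m g cos θ, so tan θ = μ_s.
θ_max = arctan(0.41) = 22.3°.

θ_max ≈ 22.3°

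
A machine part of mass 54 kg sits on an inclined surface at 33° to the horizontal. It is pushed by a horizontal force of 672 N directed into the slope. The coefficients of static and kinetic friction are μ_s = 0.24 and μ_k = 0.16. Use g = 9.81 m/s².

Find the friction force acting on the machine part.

The horizontal push has a component P sin θ into the surface, so N = m g cos θ + P sin θ = 444.3 + 366 = 810.3 N.
Along the incline, the net driving force (taking up-slope positive) is P cos θ − m g sin θ = 563.6 − 288.5 = 275.1 N, so equilibrium requires friction f = -275.1 N (down-slope).
The limit of static friction is μ_s N = 194.5 N.
|f_req| = 275.1 > 194.5 N → the machine part slides up the incline; f = μ_k N = 0.16 × 810.3 = 130 N.

f ≈ 130 N (down the incline)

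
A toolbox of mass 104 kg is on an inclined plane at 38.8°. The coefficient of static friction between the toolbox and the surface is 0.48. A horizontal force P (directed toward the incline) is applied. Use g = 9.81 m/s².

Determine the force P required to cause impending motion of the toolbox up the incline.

At impending motion up the slope, friction acts down-slope at its limit: f = μ_s N.
Perpendicular to the incline: N = m g cos θ + P sin θ.
Along the incline: P cos θ = m g sin θ + μ_s N = m g sin θ + μ_s (m g cos θ + P sin θ).
Solving, P (cos θ − μ_s sin θ) = m g (sin θ + μ_s cos θ), so P = 104×9.81×(sin 38.8° + 0.48 cos 38.8°)/(cos 38.8° − 0.48 sin 38.8°) = 1020×1.001/0.4786 = 2130 N.

P ≈ 2130 N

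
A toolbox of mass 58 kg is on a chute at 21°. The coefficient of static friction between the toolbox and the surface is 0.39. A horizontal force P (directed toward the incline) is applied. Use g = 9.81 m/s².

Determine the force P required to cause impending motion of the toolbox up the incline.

At impending motion up the slope, friction acts down-slope at its limit: f = μ_s N.
Perpendicular to the incline: N = m g cos θ + P sin θ.
Along the incline: P cos θ = m g sin θ + μ_s N = m g sin θ + μ_s (m g cos θ + P sin θ).
Solving, P (cos θ − μ_s sin θ) = m g (sin θ + μ_s cos θ), so P = 58×9.81×(sin 21° + 0.39 cos 21°)/(cos 21° − 0.39 sin 21°) = 569×0.7225/0.7938 = 518 N.

P ≈ 518 N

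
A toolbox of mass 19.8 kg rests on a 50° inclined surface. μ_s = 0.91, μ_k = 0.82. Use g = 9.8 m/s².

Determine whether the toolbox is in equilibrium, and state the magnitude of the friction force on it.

f ≈ 102 N

N = m g cos θ = 125 N.
Down-slope weight component: m g sin θ = 149 N.
μ_s N = 114 N.
149 > 114 N, so it slides; kinetic friction f = μ_k N = 0.82×125 = 102 N.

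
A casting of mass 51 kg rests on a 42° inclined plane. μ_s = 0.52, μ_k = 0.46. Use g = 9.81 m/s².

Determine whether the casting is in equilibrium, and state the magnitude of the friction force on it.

f ≈ 171 N

N = m g cos θ = 372 N.
Down-slope weight component: m g sin θ = 335 N.
μ_s N = 193 N.
335 > 193 N, so it slides; kinetic friction f = μ_k N = 0.46×372 = 171 N.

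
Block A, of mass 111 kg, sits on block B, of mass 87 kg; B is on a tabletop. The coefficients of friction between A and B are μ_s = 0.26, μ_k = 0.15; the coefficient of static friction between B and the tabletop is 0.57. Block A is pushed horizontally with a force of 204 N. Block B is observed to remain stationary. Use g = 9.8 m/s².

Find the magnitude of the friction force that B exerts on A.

The normal force B exerts on A is simply A's weight, N₁ = 1088 N.
So the A–B interface can sustain at most μ_s N₁ = 282.8 N of static friction.
Since P = 204 N ≤ 282.8 N, A does not slip on B; friction on A equals P = 204 N.
B experiences an equal 204 N forward from A (third law). B is in equilibrium, so the floor supplies f₂ = 204 N of static friction (limit μ_s(m_A+m_B)g = 1106 N, not exceeded).

f ≈ 204 N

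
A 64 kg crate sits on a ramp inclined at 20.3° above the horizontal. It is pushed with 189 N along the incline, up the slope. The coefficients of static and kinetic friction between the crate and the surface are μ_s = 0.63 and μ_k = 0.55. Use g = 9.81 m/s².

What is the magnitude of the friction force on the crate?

Normal force: N = m g cos θ = 64 × 9.81 × cos 20.3° = 588.8 N.
For equilibrium along the incline the friction force must supply f = m g sin θ − P = 217.8 − 189 = 28.82 N (positive meaning up-slope).
The static-friction ceiling is μ_s N = 0.63 × 588.8 = 371 N.
Since |28.82| ≤ 371 N, the crate remains in static equilibrium and friction takes exactly the required value.

f ≈ 28.8 N (up the incline)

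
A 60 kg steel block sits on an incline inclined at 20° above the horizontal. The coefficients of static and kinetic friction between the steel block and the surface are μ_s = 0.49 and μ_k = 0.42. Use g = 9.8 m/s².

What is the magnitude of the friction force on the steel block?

Perpendicular to the surface, N = m g cos θ = 60·9.8·cos 20° = 552.5 N.
Along the slope the weight component is m g sin θ = 201.1 N; friction must supply exactly this, acting up-slope.
Maximum static friction available: μ_s N = 0.49 × 552.5 = 270.7 N.
Since |201.1| ≤ 270.7 N, no slip — friction simply equals what equilibrium demands.

f ≈ 201 N (up the incline)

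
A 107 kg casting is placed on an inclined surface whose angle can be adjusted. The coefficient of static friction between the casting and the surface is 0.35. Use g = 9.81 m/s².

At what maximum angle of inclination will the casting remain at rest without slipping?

θ_max ≈ 19.3°

At the slip threshold, m g sin θ = μ_s · m g cos θ, so tan θ = μ_s.
θ_max = arctan(0.35) = 19.3°.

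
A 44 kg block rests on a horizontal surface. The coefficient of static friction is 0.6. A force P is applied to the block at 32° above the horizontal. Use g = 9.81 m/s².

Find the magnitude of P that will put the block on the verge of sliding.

P ≈ 222 N

N = m g − P sin α (the pull lifts the block).
At impending slip, P cos α = μ_s N = μ_s (m g − P sin α).
Solving: P (cos α + μ_s sin α) = μ_s m g → P = 0.6×432/(cos 32° + 0.6 sin 32°) = 259/1.166 = 222 N.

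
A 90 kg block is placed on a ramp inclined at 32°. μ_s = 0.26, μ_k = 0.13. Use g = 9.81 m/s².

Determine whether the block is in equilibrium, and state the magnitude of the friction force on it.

f ≈ 97.3 N

N = m g cos θ = 749 N.
Down-slope weight component: m g sin θ = 468 N.
μ_s N = 195 N.
468 > 195 N, so it slides; kinetic friction f = μ_k N = 0.13×749 = 97.3 N.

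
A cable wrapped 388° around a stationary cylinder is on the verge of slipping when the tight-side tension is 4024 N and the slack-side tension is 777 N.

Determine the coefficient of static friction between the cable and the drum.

μ ≈ 0.243

T₂/T₁ = e^{μβ} → μ = ln(T₂/T₁)/β.
β = 388° = 6.772 rad.
μ = ln(4024/777)/6.772 = ln(5.179)/6.772 = 0.243.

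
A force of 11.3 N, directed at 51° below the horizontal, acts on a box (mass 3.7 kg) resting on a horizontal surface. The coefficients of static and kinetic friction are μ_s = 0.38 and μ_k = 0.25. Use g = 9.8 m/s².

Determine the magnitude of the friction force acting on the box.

f ≈ 7.11 N

The vertical component of P adds to the normal force: N = m g + P sin α = 36.26 + 8.782 = 45.04 N.
The horizontal driving force is P cos α = 7.111 N, so equilibrium needs friction f = 7.111 N.
μ_s N = 0.38 × 45.04 = 17.12 N.
Since 7.111 N does not exceed the limit, the box stays at rest and f = 7.11 N.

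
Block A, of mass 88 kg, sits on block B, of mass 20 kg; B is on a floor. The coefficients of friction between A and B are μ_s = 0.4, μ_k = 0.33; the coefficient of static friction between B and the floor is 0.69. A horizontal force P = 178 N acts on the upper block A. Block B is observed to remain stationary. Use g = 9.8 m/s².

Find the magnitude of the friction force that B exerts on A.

Between the blocks, N₁ = m_A g = 862.4 N.
So the A–B interface can sustain at most μ_s N₁ = 345 N of static friction.
P = 178 N is within that limit, so A and B move together (both at rest); the A–B friction is simply f₁ = P = 178 N.
By Newton's third law B feels 178 N forward from A. With B stationary, the floor's static friction on B balances it: f₂ = 178 N (well within μ_s(m_A+m_B)g = 730.3 N).

f ≈ 178 N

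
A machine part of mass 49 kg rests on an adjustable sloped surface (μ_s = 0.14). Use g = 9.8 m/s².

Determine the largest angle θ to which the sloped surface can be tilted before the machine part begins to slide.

θ_max ≈ 7.97°

At the slip threshold, m g sin θ = μ_s · m g cos θ, so tan θ = μ_s.
θ_max = arctan(0.14) = 7.97°.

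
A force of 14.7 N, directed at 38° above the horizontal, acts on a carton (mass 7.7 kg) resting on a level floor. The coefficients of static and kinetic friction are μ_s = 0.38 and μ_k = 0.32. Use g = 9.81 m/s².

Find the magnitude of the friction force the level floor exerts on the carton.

Vertical equilibrium gives N = m g − P sin α = 66.49 N.
The horizontal driving force is P cos α = 11.58 N, so equilibrium needs friction f = 11.58 N.
The static-friction limit is μ_s N = 25.26 N.
Since 11.58 N does not exceed the limit, the carton stays at rest and f = 11.6 N.

f ≈ 11.6 N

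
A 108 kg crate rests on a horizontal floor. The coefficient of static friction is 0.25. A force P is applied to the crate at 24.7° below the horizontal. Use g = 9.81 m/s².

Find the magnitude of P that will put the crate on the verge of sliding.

N = m g + P sin α (the push presses the crate into the horizontal floor).
At impending slip, P cos α = μ_s N = μ_s (m g + P sin α).
Solving: P (cos α − μ_s sin α) = μ_s m g → P = 0.25×1060/(cos 24.7° − 0.25 sin 24.7°) = 265/0.804 = 329 N.

P ≈ 329 N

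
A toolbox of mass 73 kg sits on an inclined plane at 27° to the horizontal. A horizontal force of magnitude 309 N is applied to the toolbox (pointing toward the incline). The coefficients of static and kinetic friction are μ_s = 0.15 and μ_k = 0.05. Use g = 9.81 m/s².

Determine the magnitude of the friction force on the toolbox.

Normal direction: N = m g cos θ + P sin θ = 778.4 N.
Parallel to the incline: P cos θ − m g sin θ = 275.3 − 325.1 = -49.8 N; the friction needed to balance this is 49.8 N acting up the slope.
The limit of static friction is μ_s N = 116.8 N.
Since 49.8 N is within the 116.8 N limit, the toolbox stays put and friction is exactly 49.8 N.

f ≈ 49.8 N (up the incline)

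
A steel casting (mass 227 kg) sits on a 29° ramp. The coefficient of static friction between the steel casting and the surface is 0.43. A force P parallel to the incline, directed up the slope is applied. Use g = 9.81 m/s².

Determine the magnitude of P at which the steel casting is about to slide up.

P ≈ 1920 N

At impending motion up the slope, friction acts down-slope at its limit: f = μ_s N.
P is parallel to the surface, so N = m g cos θ = 1950 N.
Along the incline: P = m g sin θ + μ_s N = 1080 + 0.43×1950 = 1920 N.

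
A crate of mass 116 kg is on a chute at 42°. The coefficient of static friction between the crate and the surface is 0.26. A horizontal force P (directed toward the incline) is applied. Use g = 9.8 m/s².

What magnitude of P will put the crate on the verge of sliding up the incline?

At impending motion up the slope, friction acts down-slope at its limit: f = μ_s N.
Perpendicular to the incline: N = m g cos θ + P sin θ.
Along the incline: P cos θ = m g sin θ + μ_s N = m g sin θ + μ_s (m g cos θ + P sin θ).
Solving, P (cos θ − μ_s sin θ) = m g (sin θ + μ_s cos θ), so P = 116×9.8×(sin 42° + 0.26 cos 42°)/(cos 42° − 0.26 sin 42°) = 1140×0.8623/0.5692 = 1720 N.

P ≈ 1720 N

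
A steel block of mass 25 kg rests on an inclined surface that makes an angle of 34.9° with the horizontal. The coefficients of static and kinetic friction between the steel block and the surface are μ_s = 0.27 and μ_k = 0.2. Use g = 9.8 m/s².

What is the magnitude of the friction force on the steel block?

Normal force: N = m g cos θ = 25 × 9.8 × cos 34.9° = 200.9 N.
Along the slope the weight component is m g sin θ = 140.2 N; friction must supply exactly this, acting up-slope.
The static-friction ceiling is μ_s N = 0.27 × 200.9 = 54.25 N.
|140.2| exceeds 54.25 N, so the steel block slips down-slope; friction is kinetic, f = μ_k N = 0.2×200.9 = 40.2 N.

f ≈ 40.2 N (up the incline)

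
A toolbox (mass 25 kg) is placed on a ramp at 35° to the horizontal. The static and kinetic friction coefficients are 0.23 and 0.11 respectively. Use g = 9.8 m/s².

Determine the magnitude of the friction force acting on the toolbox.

f ≈ 22.1 N (up the incline)

Normal force: N = m g cos θ = 25 × 9.8 × cos 35° = 200.7 N.
Along the slope the weight component is m g sin θ = 140.5 N; friction must supply exactly this, acting up-slope.
Maximum static friction available: μ_s N = 0.23 × 200.7 = 46.16 N.
Since |140.5| > 46.16 N, static friction cannot hold it; the toolbox slides down the incline and kinetic friction applies: f = μ_k N = 0.11 × 200.7 = 22.1 N.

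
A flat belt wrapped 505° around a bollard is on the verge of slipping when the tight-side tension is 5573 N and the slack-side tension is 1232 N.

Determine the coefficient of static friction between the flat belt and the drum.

μ ≈ 0.171

T₂/T₁ = e^{μβ} → μ = ln(T₂/T₁)/β.
β = 505° = 8.814 rad.
μ = ln(5573/1232)/8.814 = ln(4.524)/8.814 = 0.171.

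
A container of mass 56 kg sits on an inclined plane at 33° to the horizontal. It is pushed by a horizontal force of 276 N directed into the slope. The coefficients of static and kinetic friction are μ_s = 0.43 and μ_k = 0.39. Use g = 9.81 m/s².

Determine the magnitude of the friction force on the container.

f ≈ 67.7 N (up the incline)

Normal direction: N = m g cos θ + P sin θ = 611.1 N.
Parallel to the incline: P cos θ − m g sin θ = 231.5 − 299.2 = -67.73 N; the friction needed to balance this is 67.73 N acting up the slope.
The limit of static friction is μ_s N = 262.8 N.
Since 67.73 N is within the 262.8 N limit, the container stays put and friction is exactly 67.7 N.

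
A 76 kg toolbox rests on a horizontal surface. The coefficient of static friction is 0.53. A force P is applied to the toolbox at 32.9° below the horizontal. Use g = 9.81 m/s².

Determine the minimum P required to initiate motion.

P ≈ 716 N

N = m g + P sin α (the push presses the toolbox into the horizontal surface).
At impending slip, P cos α = μ_s N = μ_s (m g + P sin α).
Solving: P (cos α − μ_s sin α) = μ_s m g → P = 0.53×746/(cos 32.9° − 0.53 sin 32.9°) = 395/0.5517 = 716 N.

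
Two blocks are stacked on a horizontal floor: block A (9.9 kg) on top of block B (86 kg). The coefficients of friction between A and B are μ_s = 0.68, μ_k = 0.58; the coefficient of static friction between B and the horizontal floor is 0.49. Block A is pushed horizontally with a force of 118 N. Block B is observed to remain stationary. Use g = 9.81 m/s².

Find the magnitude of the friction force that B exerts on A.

f ≈ 56.3 N

Between the blocks, N₁ = m_A g = 97.12 N.
Maximum static friction on A from B: μ_s N₁ = 0.68×97.12 = 66.04 N.
P = 118 N exceeds that limit, so A slips over B and the interface friction becomes kinetic: f₁ = μ_k N₁ = 0.58×97.12 = 56.3 N.
By Newton's third law B feels 56.3 N forward from A. With B stationary, the floor's static friction on B balances it: f₂ = 56.3 N (well within μ_s(m_A+m_B)g = 461 N).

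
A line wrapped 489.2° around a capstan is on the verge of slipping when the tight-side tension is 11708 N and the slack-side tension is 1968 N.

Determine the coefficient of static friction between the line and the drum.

T₂/T₁ = e^{μβ} → μ = ln(T₂/T₁)/β.
β = 489.2° = 8.538 rad.
μ = ln(11708/1968)/8.538 = ln(5.949)/8.538 = 0.209.

μ ≈ 0.209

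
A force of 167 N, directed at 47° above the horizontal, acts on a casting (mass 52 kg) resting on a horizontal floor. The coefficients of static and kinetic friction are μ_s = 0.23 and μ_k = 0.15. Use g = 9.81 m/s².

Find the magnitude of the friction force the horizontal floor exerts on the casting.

f ≈ 58.2 N

Vertical equilibrium gives N = m g − P sin α = 388 N.
The horizontal driving force is P cos α = 113.9 N, so equilibrium needs friction f = 113.9 N.
The static-friction limit is μ_s N = 89.24 N.
The required friction exceeds μ_s N, so the casting moves and f = μ_k N = 58.2 N.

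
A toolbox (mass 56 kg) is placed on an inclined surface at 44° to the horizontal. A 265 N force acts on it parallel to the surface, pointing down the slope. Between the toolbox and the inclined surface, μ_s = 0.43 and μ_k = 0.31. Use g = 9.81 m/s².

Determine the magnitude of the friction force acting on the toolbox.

The normal reaction is N = m g cos θ = 395.2 N.
Parallel to the incline, ΣF = 0 gives f = m g sin θ + P = 381.6 + 265 = 646.6 N (up-slope positive).
The static-friction ceiling is μ_s N = 0.43 × 395.2 = 169.9 N.
Since |646.6| > 169.9 N, static friction cannot hold it; the toolbox slides down the incline and kinetic friction applies: f = μ_k N = 0.31 × 395.2 = 123 N.

f ≈ 123 N (up the incline)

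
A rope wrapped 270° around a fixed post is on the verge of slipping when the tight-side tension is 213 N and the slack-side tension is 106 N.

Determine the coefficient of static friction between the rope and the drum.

μ ≈ 0.148

T₂/T₁ = e^{μβ} → μ = ln(T₂/T₁)/β.
β = 270° = 4.712 rad.
μ = ln(213/106)/4.712 = ln(2.009)/4.712 = 0.148.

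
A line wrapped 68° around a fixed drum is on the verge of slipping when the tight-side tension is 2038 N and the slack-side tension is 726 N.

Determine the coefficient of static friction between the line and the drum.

T₂/T₁ = e^{μβ} → μ = ln(T₂/T₁)/β.
β = 68° = 1.187 rad.
μ = ln(2038/726)/1.187 = ln(2.807)/1.187 = 0.87.

μ ≈ 0.87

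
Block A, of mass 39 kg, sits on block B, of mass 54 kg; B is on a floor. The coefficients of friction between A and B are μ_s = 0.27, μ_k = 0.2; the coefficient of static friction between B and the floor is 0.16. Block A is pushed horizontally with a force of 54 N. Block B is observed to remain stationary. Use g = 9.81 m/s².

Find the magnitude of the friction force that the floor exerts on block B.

f ≈ 54 N

Normal force at the A–B interface: N₁ = m_A g = 382.6 N.
Maximum static friction on A from B: μ_s N₁ = 0.27×382.6 = 103.3 N.
P = 54 N is within that limit, so A and B move together (both at rest); the A–B friction is simply f₁ = P = 54 N.
B experiences an equal 54 N forward from A (third law). B is in equilibrium, so the floor supplies f₂ = 54 N of static friction (limit μ_s(m_A+m_B)g = 146 N, not exceeded).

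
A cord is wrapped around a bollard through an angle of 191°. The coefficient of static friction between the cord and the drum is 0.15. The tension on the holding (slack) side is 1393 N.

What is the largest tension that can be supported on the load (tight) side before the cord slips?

T_max ≈ 2300 N

At impending slip the capstan equation gives T₂/T₁ = e^{μβ} with β in radians.
β = 191° × π/180 = 3.334 rad.
e^{μβ} = e^{0.15×3.334} = 1.649.
T₂ = T₁ · e^{μβ} = 1393 × 1.649 = 2300 N.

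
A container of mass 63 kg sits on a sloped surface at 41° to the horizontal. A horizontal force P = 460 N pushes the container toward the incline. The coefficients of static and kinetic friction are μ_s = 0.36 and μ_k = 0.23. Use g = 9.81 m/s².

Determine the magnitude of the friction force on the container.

Resolve perpendicular to the incline: N = m g cos θ + P sin θ = 63×9.81×cos 41° + 460×sin 41° = 768.2 N.
Along the incline, the net driving force (taking up-slope positive) is P cos θ − m g sin θ = 347.2 − 405.5 = -58.3 N, so equilibrium requires friction f = 58.3 N (up-slope).
Maximum static friction: μ_s N = 0.36 × 768.2 = 276.6 N.
|f_req| = 58.3 ≤ 276.6 N → the container is in equilibrium; friction equals the required value.

f ≈ 58.3 N (up the incline)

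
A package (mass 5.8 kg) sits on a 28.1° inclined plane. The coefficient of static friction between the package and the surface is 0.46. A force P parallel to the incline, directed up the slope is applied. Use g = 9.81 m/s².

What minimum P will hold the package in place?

P_min ≈ 3.71 N

The package tends to slide down (tan θ > μ_s), so at the point of impending slip friction acts up-slope at its limit: f = μ_s N.
P is parallel to the surface, so N = m g cos θ = 50.2 N.
Along the incline: P + μ_s N = m g sin θ, so P = 26.8 − 0.46×50.2 = 3.71 N.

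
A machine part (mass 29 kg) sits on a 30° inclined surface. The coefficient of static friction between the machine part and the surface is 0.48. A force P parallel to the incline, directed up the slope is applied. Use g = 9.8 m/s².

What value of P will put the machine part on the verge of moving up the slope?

P ≈ 260 N

At impending motion up the slope, friction acts down-slope at its limit: f = μ_s N.
P is parallel to the surface, so N = m g cos θ = 246 N.
Along the incline: P = m g sin θ + μ_s N = 142 + 0.48×246 = 260 N.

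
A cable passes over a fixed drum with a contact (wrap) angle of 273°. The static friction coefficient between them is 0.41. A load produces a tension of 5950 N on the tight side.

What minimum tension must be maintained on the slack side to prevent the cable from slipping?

Capstan equation at impending slip: T_tight/T_slack = e^{μβ}.
β = 273° = 4.765 rad; e^{μβ} = e^{0.41×4.765} = 7.054.
T_slack = T_tight / e^{μβ} = 5950 / 7.054 = 844 N.

T_min ≈ 844 N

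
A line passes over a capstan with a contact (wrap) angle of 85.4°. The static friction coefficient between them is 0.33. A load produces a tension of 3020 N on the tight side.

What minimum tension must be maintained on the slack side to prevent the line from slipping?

Capstan equation at impending slip: T_tight/T_slack = e^{μβ}.
β = 85.4° = 1.491 rad; e^{μβ} = e^{0.33×1.491} = 1.635.
T_slack = T_tight / e^{μβ} = 3020 / 1.635 = 1850 N.

T_min ≈ 1850 N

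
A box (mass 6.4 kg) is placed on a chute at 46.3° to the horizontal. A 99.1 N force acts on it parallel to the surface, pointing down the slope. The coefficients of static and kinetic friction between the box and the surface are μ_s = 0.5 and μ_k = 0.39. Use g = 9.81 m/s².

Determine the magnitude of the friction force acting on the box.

f ≈ 16.9 N (up the incline)

The normal reaction is N = m g cos θ = 43.38 N.
Parallel to the incline, ΣF = 0 gives f = m g sin θ + P = 45.39 + 99.1 = 144.5 N (up-slope positive).
Static friction can supply at most μ_s N = 21.69 N.
|144.5| exceeds 21.69 N, so the box slips down-slope; friction is kinetic, f = μ_k N = 0.39×43.38 = 16.9 N.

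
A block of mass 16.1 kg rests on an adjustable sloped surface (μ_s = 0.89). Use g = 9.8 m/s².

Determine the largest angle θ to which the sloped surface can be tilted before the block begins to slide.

θ_max ≈ 41.7°

At the slip threshold, m g sin θ = μ_s · m g cos θ, so tan θ = μ_s.
θ_max = arctan(0.89) = 41.7°.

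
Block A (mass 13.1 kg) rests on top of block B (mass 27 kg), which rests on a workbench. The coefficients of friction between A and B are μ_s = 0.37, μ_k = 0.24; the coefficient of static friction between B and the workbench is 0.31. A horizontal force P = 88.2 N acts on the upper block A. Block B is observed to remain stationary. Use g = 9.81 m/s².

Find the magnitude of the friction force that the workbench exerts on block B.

The normal force B exerts on A is simply A's weight, N₁ = 128.5 N.
Maximum static friction on A from B: μ_s N₁ = 0.37×128.5 = 47.55 N.
P = 88.2 N exceeds that limit, so A slips over B and the interface friction becomes kinetic: f₁ = μ_k N₁ = 0.24×128.5 = 30.8 N.
By Newton's third law B feels 30.8 N forward from A. With B stationary, the floor's static friction on B balances it: f₂ = 30.8 N (well within μ_s(m_A+m_B)g = 121.9 N).

f ≈ 30.8 N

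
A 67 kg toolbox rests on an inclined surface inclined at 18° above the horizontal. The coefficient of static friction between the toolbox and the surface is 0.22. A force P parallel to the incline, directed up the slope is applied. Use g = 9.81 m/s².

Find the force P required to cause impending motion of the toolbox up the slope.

At impending motion up the slope, friction acts down-slope at its limit: f = μ_s N.
P is parallel to the surface, so N = m g cos θ = 625 N.
Along the incline: P = m g sin θ + μ_s N = 203 + 0.22×625 = 341 N.

P ≈ 341 N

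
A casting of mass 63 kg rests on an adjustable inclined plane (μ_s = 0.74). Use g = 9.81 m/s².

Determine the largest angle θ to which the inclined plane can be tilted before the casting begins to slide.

At the slip threshold, m g sin θ = μ_s · m g cos θ, so tan θ = μ_s.
θ_max = arctan(0.74) = 36.5°.

θ_max ≈ 36.5°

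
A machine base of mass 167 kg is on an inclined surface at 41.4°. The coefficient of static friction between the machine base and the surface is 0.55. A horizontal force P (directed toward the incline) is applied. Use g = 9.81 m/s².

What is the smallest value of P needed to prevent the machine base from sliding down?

P_min ≈ 366 N

The machine base tends to slide down (tan θ > μ_s), so at the point of impending slip friction acts up-slope at its limit: f = μ_s N.
Perpendicular to the incline: N = m g cos θ + P sin θ.
Along the incline: P cos θ + μ_s N = m g sin θ, i.e. P cos θ + μ_s (m g cos θ + P sin θ) = m g sin θ.
Solving, P (cos θ + μ_s sin θ) = m g (sin θ − μ_s cos θ), so P = 1640×0.2488/1.114 = 366 N.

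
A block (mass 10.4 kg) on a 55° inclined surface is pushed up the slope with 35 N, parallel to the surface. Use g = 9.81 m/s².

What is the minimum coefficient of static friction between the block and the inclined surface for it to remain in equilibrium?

μ_s,min ≈ 0.83

N = m g cos θ = 58.52 N.
Friction must make up the shortfall along the incline: f = m g sin θ − P = 83.57 − 35 = 48.57 N.
At the threshold f = μ_s N, so μ_s,min = 48.57/58.52 = 0.83.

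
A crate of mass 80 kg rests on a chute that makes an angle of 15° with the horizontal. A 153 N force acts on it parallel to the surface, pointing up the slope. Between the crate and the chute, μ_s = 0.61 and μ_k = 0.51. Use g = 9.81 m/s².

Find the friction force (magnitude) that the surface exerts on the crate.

f ≈ 50.1 N (up the incline)

Perpendicular to the surface, N = m g cos θ = 80·9.81·cos 15° = 758.1 N.
Parallel to the incline, ΣF = 0 gives f = m g sin θ − P = 203.1 − 153 = 50.12 N (up-slope positive).
The static-friction ceiling is μ_s N = 0.61 × 758.1 = 462.4 N.
Since |50.12| ≤ 462.4 N, the crate remains in static equilibrium and friction takes exactly the required value.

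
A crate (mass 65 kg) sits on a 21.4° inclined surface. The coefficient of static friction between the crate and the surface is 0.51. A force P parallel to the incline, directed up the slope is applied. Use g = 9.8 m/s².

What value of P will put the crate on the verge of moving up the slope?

At impending motion up the slope, friction acts down-slope at its limit: f = μ_s N.
P is parallel to the surface, so N = m g cos θ = 593 N.
Along the incline: P = m g sin θ + μ_s N = 232 + 0.51×593 = 535 N.

P ≈ 535 N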